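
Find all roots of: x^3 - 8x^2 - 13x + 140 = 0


Let p(x) = x^3 - 8x^2 - 13x + 140. By the rational root theorem (leading coefficient 1), any rational root is an integer divisor of 140: try ±1, ±2, ... in turn.
Test x = 1: value = 120 ≠ 0.
Test x = -1: value = 144 ≠ 0.
Test x = 2: value = 90 ≠ 0.
Test x = -2: value = 126 ≠ 0.
Test x = 4: value = 24 ≠ 0.
Test x = -4: value = 0 ✓, so (x + 4) is a factor.
Synthetic division by (x + 4): bring down 1; 1(-4) - 8 = -12; (-12)(-4) - 13 = 35; 35(-4) + 140 = 0 → quotient x^2 - 12x + 35, remainder 0.
Solve the quadratic x^2 - 12x + 35 = 0: discriminant = (-12)^2 - 4(1)(35) = 144 - 140 = 4.
sqrt(4) = 2, so x = (12 ± 2)/2: x = 7 or x = 5.
Collecting all roots found:

x = -4, x = 5, x = 7


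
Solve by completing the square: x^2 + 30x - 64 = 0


Start: x^2 + 30x - 64 = 0
Move constant: x^2 + 30x = 64
Half of 30 is 15, squared is 225
Add 225 to both sides: x^2 + 30x + 225 = 289
(x + 15)^2 = 289
x + 15 = ±17
x = -15 + 17 = 2 or x = -15 - 17 = -32

x = -32, x = 2


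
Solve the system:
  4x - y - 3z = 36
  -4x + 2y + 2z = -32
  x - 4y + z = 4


Using Cramer's rule. Expand each determinant along the first row.
D  = 4*[2*1 - 2*(-4)] - (-1)*[(-4)*1 - 2*1] + (-3)*[(-4)*(-4) - 2*1]
  = 4*(10) - (-1)*(-6) + (-3)*(14) = -8
Dx = 36*[2*1 - 2*(-4)] - (-1)*[(-32)*1 - 2*4] + (-3)*[(-32)*(-4) - 2*4]
  = 36*(10) - (-1)*(-40) + (-3)*(120) = -40
Dy = 4*[(-32)*1 - 2*4] - 36*[(-4)*1 - 2*1] + (-3)*[(-4)*4 - (-32)*1]
  = 4*(-40) - 36*(-6) + (-3)*(16) = 8
Dz = 4*[2*4 - (-32)*(-4)] - (-1)*[(-4)*4 - (-32)*1] + 36*[(-4)*(-4) - 2*1]
  = 4*(-120) - (-1)*(16) + 36*(14) = 40
x = Dx/D = -40/-8 = 5, y = Dy/D = 8/-8 = -1, z = Dz/D = 40/-8 = -5
Check eq1: (4)(5) + (-1)(-1) + (-3)(-5) = 36 = 36 ✓
Check eq2: (-4)(5) + (2)(-1) + (2)(-5) = -32 = -32 ✓
Check eq3: (1)(5) + (-4)(-1) + (1)(-5) = 4 = 4 ✓

x = 5, y = -1, z = -5


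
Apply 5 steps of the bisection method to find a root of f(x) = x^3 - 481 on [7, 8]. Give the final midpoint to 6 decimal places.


f(x) = x^3 - 481
f(7) = -138 < 0
f(8) = 31 > 0

Step 1: midpoint = (7.000000 + 8.000000)/2 = 7.500000
  f(7.500000) = -59.125000
  f(mid) < 0, so root is in [7.500000, 8.000000]

Step 2: midpoint = (7.500000 + 8.000000)/2 = 7.750000
  f(7.750000) = -15.515625
  f(mid) < 0, so root is in [7.750000, 8.000000]

Step 3: midpoint = (7.750000 + 8.000000)/2 = 7.875000
  f(7.875000) = 7.373047
  f(mid) > 0, so root is in [7.750000, 7.875000]

Step 4: midpoint = (7.750000 + 7.875000)/2 = 7.812500
  f(7.812500) = -4.162842
  f(mid) < 0, so root is in [7.812500, 7.875000]

Step 5: midpoint = (7.812500 + 7.875000)/2 = 7.843750
  f(7.843750) = 1.582123
  f(mid) > 0, so root is in [7.812500, 7.843750]

midpoint = 7.843750


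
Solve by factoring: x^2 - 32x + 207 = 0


We need two numbers that multiply to 207 and add to -32.
Those numbers are -9 and -23 (since (-9) * (-23) = 207 and (-9) + (-23) = -32).
So x^2 - 32x + 207 = (x - 9)(x - 23) = 0
Setting each factor to zero: x = 9 or x = 23

x = 9, x = 23


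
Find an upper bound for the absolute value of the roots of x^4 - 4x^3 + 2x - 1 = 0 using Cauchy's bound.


Cauchy's bound: all roots r satisfy |r| <= 1 + max(|a_i/a_n|) for i = 0,...,n-1
where a_n is the leading coefficient.

Coefficients: [1, -4, 0, 2, -1]
Leading coefficient a_n = 1
Ratios |a_i/a_n|: 4, 0, 2, 1
Maximum ratio: 4
Cauchy's bound: |r| <= 1 + 4 = 5

Upper bound = 5


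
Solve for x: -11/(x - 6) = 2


Multiply both sides by (x - 6): -11 = 2(x - 6)
Distribute: -11 = 2x - 12
2x = -11 + 12 = 1
x = 1/2

x = 1/2


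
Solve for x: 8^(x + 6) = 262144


Express both sides with the same base.
262144 = 8^6
Since the bases match, equate exponents: x + 6 = 6
So x = 6 - (6) = 0

x = 0


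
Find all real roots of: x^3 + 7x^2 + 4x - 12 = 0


Let p(x) = x^3 + 7x^2 + 4x - 12. By the rational root theorem (leading coefficient 1), any rational root is an integer divisor of 12: try ±1, ±2, ... in turn.
Test x = 1: value = 0 ✓, so (x - 1) is a factor.
Synthetic division by (x - 1): bring down 1; 1(1) + 7 = 8; 8(1) + 4 = 12; 12(1) - 12 = 0 → quotient x^2 + 8x + 12, remainder 0.
Solve the quadratic x^2 + 8x + 12 = 0: discriminant = 8^2 - 4(1)(12) = 64 - 48 = 16.
sqrt(16) = 4, so x = (-8 ± 4)/2: x = -2 or x = -6.

x = -6, x = -2, x = 1


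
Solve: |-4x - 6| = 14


An absolute value equation |expr| = 14 gives two cases:
Case 1: -4x - 6 = 14
  -4x = 20, so x = -5
Case 2: -4x - 6 = -14
  -4x = -8, so x = 2

x = -5, x = 2


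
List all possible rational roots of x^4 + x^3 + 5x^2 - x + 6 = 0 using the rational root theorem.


Rational root theorem: possible roots are ±p/q where:
  p divides the constant term (6): p ∈ {1, 2, 3, 6}
  q divides the leading coefficient (1): q ∈ {1}

All possible rational roots: -6, -3, -2, -1, 1, 2, 3, 6

-6, -3, -2, -1, 1, 2, 3, 6


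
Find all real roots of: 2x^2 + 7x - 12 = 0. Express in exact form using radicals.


Using the quadratic formula: x = (-b ± sqrt(b^2 - 4ac)) / (2a)
Here a = 2, b = 7, c = -12
Discriminant = b^2 - 4ac = 7^2 - 4(2)(-12) = 49 + 96 = 145
Since discriminant = 145 > 0, there are two real roots.
x = (-7 ± sqrt(145)) / 4
Numerically: x ≈ 1.2604 or x ≈ -4.7604

x = (-7 + sqrt(145)) / 4 or x = (-7 - sqrt(145)) / 4


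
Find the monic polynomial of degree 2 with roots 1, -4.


A monic polynomial with roots 1, -4 is:
p(x) = (x - 1)(x + 4)
After multiplying by (x - 1): x - 1
After multiplying by (x + 4): x^2 + 3x - 4

x^2 + 3x - 4


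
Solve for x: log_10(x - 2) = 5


Convert to exponential form: x - 2 = 10^5 = 100000
x = 100000 + 2 = 100002
Check: log_10(100002 - 2) = log_10(100000) = log_10(100000) = 5 ✓

x = 100002


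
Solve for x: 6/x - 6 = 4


Subtract -6 from both sides: 6/x = 10
Multiply both sides by x: 6 = 10 * x
Divide by 10: x = 3/5

x = 3/5


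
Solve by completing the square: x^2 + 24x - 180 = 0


Start: x^2 + 24x - 180 = 0
Move constant: x^2 + 24x = 180
Half of 24 is 12, squared is 144
Add 144 to both sides: x^2 + 24x + 144 = 324
(x + 12)^2 = 324
x + 12 = ±18
x = -12 + 18 = 6 or x = -12 - 18 = -30

x = -30, x = 6


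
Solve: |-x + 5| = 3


An absolute value equation |expr| = 3 gives two cases:
Case 1: -x + 5 = 3
  -x = -2, so x = 2
Case 2: -x + 5 = -3
  -x = -8, so x = 8

x = 2, x = 8


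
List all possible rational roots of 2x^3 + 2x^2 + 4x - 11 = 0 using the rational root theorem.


Rational root theorem: possible roots are ±p/q where:
  p divides the constant term (-11): p ∈ {1, 11}
  q divides the leading coefficient (2): q ∈ {1, 2}

All possible rational roots: -11, -11/2, -1, -1/2, 1/2, 1, 11/2, 11

-11, -11/2, -1, -1/2, 1/2, 1, 11/2, 11


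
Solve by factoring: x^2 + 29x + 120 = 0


We need two numbers that multiply to 120 and add to 29.
Those numbers are 5 and 24 (since 5 * 24 = 120 and 5 + 24 = 29).
So x^2 + 29x + 120 = (x + 5)(x + 24) = 0
Setting each factor to zero: x = -5 or x = -24

x = -24, x = -5


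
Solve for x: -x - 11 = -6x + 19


Starting with: -x - 11 = -6x + 19
Move all x terms to left: (-1 + 6)x = 19 + 11
Simplify: 5x = 30
Divide both sides by 5: x = 6

x = 6


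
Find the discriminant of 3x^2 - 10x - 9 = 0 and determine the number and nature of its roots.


For ax^2 + bx + c = 0, discriminant D = b^2 - 4ac
Here a = 3, b = -10, c = -9
D = (-10)^2 - 4(3)(-9) = 100 + 108 = 208

D = 208 > 0 but not a perfect square
The equation has 2 distinct real irrational roots.

Discriminant = 208, 2 distinct real irrational roots


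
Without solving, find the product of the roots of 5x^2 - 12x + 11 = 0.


By Vieta's formulas for ax^2 + bx + c = 0:
  Sum of roots = -b/a
  Product of roots = c/a

Here a = 5, b = -12, c = 11
Sum = -(-12)/5 = 12/5
Product = 11/5 = 11/5

Product = 11/5


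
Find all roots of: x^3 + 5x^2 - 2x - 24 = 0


Let p(x) = x^3 + 5x^2 - 2x - 24. By the rational root theorem (leading coefficient 1), any rational root is an integer divisor of 24: try ±1, ±2, ... in turn.
Test x = 1: value = -20 ≠ 0.
Test x = -1: value = -18 ≠ 0.
Test x = 2: value = 0 ✓, so (x - 2) is a factor.
Synthetic division by (x - 2): bring down 1; 1(2) + 5 = 7; 7(2) - 2 = 12; 12(2) - 24 = 0 → quotient x^2 + 7x + 12, remainder 0.
Solve the quadratic x^2 + 7x + 12 = 0: discriminant = 7^2 - 4(1)(12) = 49 - 48 = 1.
sqrt(1) = 1, so x = (-7 ± 1)/2: x = -3 or x = -4.
Collecting all roots found:

x = -4, x = -3, x = 2


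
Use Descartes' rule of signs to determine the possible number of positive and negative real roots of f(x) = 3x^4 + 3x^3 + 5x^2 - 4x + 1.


Descartes' rule of signs:

For positive roots, count sign changes in f(x) = 3x^4 + 3x^3 + 5x^2 - 4x + 1:
Signs of coefficients: +, +, +, -, +
Number of sign changes: 2
Possible positive real roots: 2, 0

For negative roots, examine f(-x) = 3x^4 - 3x^3 + 5x^2 + 4x + 1:
Signs of coefficients: +, -, +, +, +
Number of sign changes: 2
Possible negative real roots: 2, 0

Positive roots: 2 or 0; Negative roots: 2 or 0


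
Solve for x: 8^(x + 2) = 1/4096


Express both sides with the same base.
1/4096 = 8^(-4)
Since the bases match, equate exponents: x + 2 = -4
So x = -4 - (2) = -6

x = -6


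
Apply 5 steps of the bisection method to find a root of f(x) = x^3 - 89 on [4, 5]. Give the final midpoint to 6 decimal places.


f(x) = x^3 - 89
f(4) = -25 < 0
f(5) = 36 > 0

Step 1: midpoint = (4.000000 + 5.000000)/2 = 4.500000
  f(4.500000) = 2.125000
  f(mid) > 0, so root is in [4.000000, 4.500000]

Step 2: midpoint = (4.000000 + 4.500000)/2 = 4.250000
  f(4.250000) = -12.234375
  f(mid) < 0, so root is in [4.250000, 4.500000]

Step 3: midpoint = (4.250000 + 4.500000)/2 = 4.375000
  f(4.375000) = -5.259766
  f(mid) < 0, so root is in [4.375000, 4.500000]

Step 4: midpoint = (4.375000 + 4.500000)/2 = 4.437500
  f(4.437500) = -1.619385
  f(mid) < 0, so root is in [4.437500, 4.500000]

Step 5: midpoint = (4.437500 + 4.500000)/2 = 4.468750
  f(4.468750) = 0.239716
  f(mid) > 0, so root is in [4.437500, 4.468750]

midpoint = 4.468750


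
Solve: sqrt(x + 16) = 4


Square both sides: x + 16 = 4^2 = 16
x = 16 - 16 = 0
x = 0
Check: sqrt(1*0 + 16) = sqrt(16) = 4 ✓

x = 0


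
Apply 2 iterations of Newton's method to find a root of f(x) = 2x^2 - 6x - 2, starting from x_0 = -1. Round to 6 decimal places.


Newton's method: x_(n+1) = x_n - f(x_n)/f'(x_n)
f(x) = 2x^2 - 6x - 2
f'(x) = 4x - 6

Iteration 1:
  f(-1.000000) = 6.000000
  f'(-1.000000) = -10.000000
  x_1 = -1.000000 - (6.000000)/(-10.000000) = -0.400000

Iteration 2:
  f(-0.400000) = 0.720000
  f'(-0.400000) = -7.600000
  x_2 = -0.400000 - (0.720000)/(-7.600000) = -0.305263

x_2 = -0.305263


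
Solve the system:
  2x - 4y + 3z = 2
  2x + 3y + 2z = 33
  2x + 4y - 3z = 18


Using Cramer's rule. Expand each determinant along the first row.
D  = 2*[3*(-3) - 2*4] - (-4)*[2*(-3) - 2*2] + 3*[2*4 - 3*2]
  = 2*(-17) - (-4)*(-10) + 3*(2) = -68
Dx = 2*[3*(-3) - 2*4] - (-4)*[33*(-3) - 2*18] + 3*[33*4 - 3*18]
  = 2*(-17) - (-4)*(-135) + 3*(78) = -340
Dy = 2*[33*(-3) - 2*18] - 2*[2*(-3) - 2*2] + 3*[2*18 - 33*2]
  = 2*(-135) - 2*(-10) + 3*(-30) = -340
Dz = 2*[3*18 - 33*4] - (-4)*[2*18 - 33*2] + 2*[2*4 - 3*2]
  = 2*(-78) - (-4)*(-30) + 2*(2) = -272
x = Dx/D = -340/-68 = 5, y = Dy/D = -340/-68 = 5, z = Dz/D = -272/-68 = 4
Check eq1: (2)(5) + (-4)(5) + (3)(4) = 2 = 2 ✓
Check eq2: (2)(5) + (3)(5) + (2)(4) = 33 = 33 ✓
Check eq3: (2)(5) + (4)(5) + (-3)(4) = 18 = 18 ✓

x = 5, y = 5, z = 4


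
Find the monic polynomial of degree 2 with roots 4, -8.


A monic polynomial with roots 4, -8 is:
p(x) = (x - 4)(x + 8)
After multiplying by (x - 4): x - 4
After multiplying by (x + 8): x^2 + 4x - 32

x^2 + 4x - 32


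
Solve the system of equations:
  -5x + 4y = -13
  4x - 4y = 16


Using Cramer's rule:
Determinant D = (-5)(-4) - (4)(4) = 20 - 16 = 4
Dx = (-13)(-4) - (16)(4) = 52 - 64 = -12
Dy = (-5)(16) - (4)(-13) = -80 + 52 = -28
x = Dx/D = -12/4 = -3
y = Dy/D = -28/4 = -7

x = -3, y = -7


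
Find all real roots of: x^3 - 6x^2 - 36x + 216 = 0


Let p(x) = x^3 - 6x^2 - 36x + 216. By the rational root theorem (leading coefficient 1), any rational root is an integer divisor of 216: try ±1, ±2, ... in turn.
Test x = 1: value = 175 ≠ 0.
Test x = -1: value = 245 ≠ 0.
Test x = 2: value = 128 ≠ 0.
Test x = -2: value = 256 ≠ 0.
Test x = 3: value = 81 ≠ 0.
Test x = -3: value = 243 ≠ 0.
Test x = 4: value = 40 ≠ 0.
Test x = -4: value = 200 ≠ 0.
Test x = 6: value = 0 ✓, so (x - 6) is a factor.
Synthetic division by (x - 6): bring down 1; 1(6) - 6 = 0; 0(6) - 36 = -36; (-36)(6) + 216 = 0 → quotient x^2 - 36, remainder 0.
Solve the quadratic x^2 - 36 = 0: discriminant = 0^2 - 4(1)(-36) = 0 + 144 = 144.
sqrt(144) = 12, so x = (0 ± 12)/2: x = 6 or x = -6.

x = -6, x = 6 (multiplicity 2)


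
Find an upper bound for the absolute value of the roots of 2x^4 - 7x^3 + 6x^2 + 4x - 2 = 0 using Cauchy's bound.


Cauchy's bound: all roots r satisfy |r| <= 1 + max(|a_i/a_n|) for i = 0,...,n-1
where a_n is the leading coefficient.

Coefficients: [2, -7, 6, 4, -2]
Leading coefficient a_n = 2
Ratios |a_i/a_n|: 7/2, 3, 2, 1
Maximum ratio: 7/2
Cauchy's bound: |r| <= 1 + 7/2 = 9/2

Upper bound = 9/2


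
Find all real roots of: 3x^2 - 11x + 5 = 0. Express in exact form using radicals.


Using the quadratic formula: x = (-b ± sqrt(b^2 - 4ac)) / (2a)
Here a = 3, b = -11, c = 5
Discriminant = b^2 - 4ac = (-11)^2 - 4(3)(5) = 121 - 60 = 61
Since discriminant = 61 > 0, there are two real roots.
x = (11 ± sqrt(61)) / 6
Numerically: x ≈ 3.1350 or x ≈ 0.5316

x = (11 + sqrt(61)) / 6 or x = (11 - sqrt(61)) / 6


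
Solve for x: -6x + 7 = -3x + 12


Starting with: -6x + 7 = -3x + 12
Move all x terms to left: (-6 + 3)x = 12 - 7
Simplify: -3x = 5
Divide both sides by -3: x = -5/3

x = -5/3


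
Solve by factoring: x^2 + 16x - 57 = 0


We need two numbers that multiply to -57 and add to 16.
Those numbers are -3 and 19 (since (-3) * 19 = -57 and (-3) + 19 = 16).
So x^2 + 16x - 57 = (x - 3)(x + 19) = 0
Setting each factor to zero: x = 3 or x = -19

x = -19, x = 3


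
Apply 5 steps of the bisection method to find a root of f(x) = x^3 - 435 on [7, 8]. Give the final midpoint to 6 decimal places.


f(x) = x^3 - 435
f(7) = -92 < 0
f(8) = 77 > 0

Step 1: midpoint = (7.000000 + 8.000000)/2 = 7.500000
  f(7.500000) = -13.125000
  f(mid) < 0, so root is in [7.500000, 8.000000]

Step 2: midpoint = (7.500000 + 8.000000)/2 = 7.750000
  f(7.750000) = 30.484375
  f(mid) > 0, so root is in [7.500000, 7.750000]

Step 3: midpoint = (7.500000 + 7.750000)/2 = 7.625000
  f(7.625000) = 8.322266
  f(mid) > 0, so root is in [7.500000, 7.625000]

Step 4: midpoint = (7.500000 + 7.625000)/2 = 7.562500
  f(7.562500) = -2.489990
  f(mid) < 0, so root is in [7.562500, 7.625000]

Step 5: midpoint = (7.562500 + 7.625000)/2 = 7.593750
  f(7.593750) = 2.893890
  f(mid) > 0, so root is in [7.562500, 7.593750]

midpoint = 7.593750


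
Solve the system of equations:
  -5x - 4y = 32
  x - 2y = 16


Using Cramer's rule:
Determinant D = (-5)(-2) - (1)(-4) = 10 + 4 = 14
Dx = (32)(-2) - (16)(-4) = -64 + 64 = 0
Dy = (-5)(16) - (1)(32) = -80 - 32 = -112
x = Dx/D = 0/14 = 0
y = Dy/D = -112/14 = -8

x = 0, y = -8


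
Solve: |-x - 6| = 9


An absolute value equation |expr| = 9 gives two cases:
Case 1: -x - 6 = 9
  -x = 15, so x = -15
Case 2: -x - 6 = -9
  -x = -3, so x = 3

x = -15, x = 3


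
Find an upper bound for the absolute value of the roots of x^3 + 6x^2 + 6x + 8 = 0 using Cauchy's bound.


Cauchy's bound: all roots r satisfy |r| <= 1 + max(|a_i/a_n|) for i = 0,...,n-1
where a_n is the leading coefficient.

Coefficients: [1, 6, 6, 8]
Leading coefficient a_n = 1
Ratios |a_i/a_n|: 6, 6, 8
Maximum ratio: 8
Cauchy's bound: |r| <= 1 + 8 = 9

Upper bound = 9


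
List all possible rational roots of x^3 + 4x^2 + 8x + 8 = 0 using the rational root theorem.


Rational root theorem: possible roots are ±p/q where:
  p divides the constant term (8): p ∈ {1, 2, 4, 8}
  q divides the leading coefficient (1): q ∈ {1}

All possible rational roots: -8, -4, -2, -1, 1, 2, 4, 8

-8, -4, -2, -1, 1, 2, 4, 8


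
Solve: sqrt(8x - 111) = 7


Square both sides: 8x - 111 = 7^2 = 49
8x = 49 + 111 = 160
x = 20
Check: sqrt(8*20 - 111) = sqrt(49) = 7 ✓

x = 20


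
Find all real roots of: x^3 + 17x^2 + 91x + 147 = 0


Let p(x) = x^3 + 17x^2 + 91x + 147. By the rational root theorem (leading coefficient 1), any rational root is an integer divisor of 147: try ±1, ±2, ... in turn.
Test x = 1: value = 256 ≠ 0.
Test x = -1: value = 72 ≠ 0.
Test x = 3: value = 600 ≠ 0.
Test x = -3: value = 0 ✓, so (x + 3) is a factor.
Synthetic division by (x + 3): bring down 1; 1(-3) + 17 = 14; 14(-3) + 91 = 49; 49(-3) + 147 = 0 → quotient x^2 + 14x + 49, remainder 0.
Solve the quadratic x^2 + 14x + 49 = 0: discriminant = 14^2 - 4(1)(49) = 196 - 196 = 0.
Discriminant = 0, so a double root: x = -14/2 = -7.

x = -7 (multiplicity 2), x = -3


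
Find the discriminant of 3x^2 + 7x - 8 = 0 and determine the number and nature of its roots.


For ax^2 + bx + c = 0, discriminant D = b^2 - 4ac
Here a = 3, b = 7, c = -8
D = (7)^2 - 4(3)(-8) = 49 + 96 = 145

D = 145 > 0 but not a perfect square
The equation has 2 distinct real irrational roots.

Discriminant = 145, 2 distinct real irrational roots


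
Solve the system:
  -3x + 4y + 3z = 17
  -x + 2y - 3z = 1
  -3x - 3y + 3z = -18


Using Cramer's rule. Expand each determinant along the first row.
D  = (-3)*[2*3 - (-3)*(-3)] - 4*[(-1)*3 - (-3)*(-3)] + 3*[(-1)*(-3) - 2*(-3)]
  = (-3)*(-3) - 4*(-12) + 3*(9) = 84
Dx = 17*[2*3 - (-3)*(-3)] - 4*[1*3 - (-3)*(-18)] + 3*[1*(-3) - 2*(-18)]
  = 17*(-3) - 4*(-51) + 3*(33) = 252
Dy = (-3)*[1*3 - (-3)*(-18)] - 17*[(-1)*3 - (-3)*(-3)] + 3*[(-1)*(-18) - 1*(-3)]
  = (-3)*(-51) - 17*(-12) + 3*(21) = 420
Dz = (-3)*[2*(-18) - 1*(-3)] - 4*[(-1)*(-18) - 1*(-3)] + 17*[(-1)*(-3) - 2*(-3)]
  = (-3)*(-33) - 4*(21) + 17*(9) = 168
x = Dx/D = 252/84 = 3, y = Dy/D = 420/84 = 5, z = Dz/D = 168/84 = 2
Check eq1: (-3)(3) + (4)(5) + (3)(2) = 17 = 17 ✓
Check eq2: (-1)(3) + (2)(5) + (-3)(2) = 1 = 1 ✓
Check eq3: (-3)(3) + (-3)(5) + (3)(2) = -18 = -18 ✓

x = 3, y = 5, z = 2


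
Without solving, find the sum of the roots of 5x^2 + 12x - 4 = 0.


By Vieta's formulas for ax^2 + bx + c = 0:
  Sum of roots = -b/a
  Product of roots = c/a

Here a = 5, b = 12, c = -4
Sum = -(12)/5 = -12/5
Product = -4/5 = -4/5

Sum = -12/5


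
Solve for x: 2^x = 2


Express both sides with the same base.
2 = 2^1
Since the bases match: x = 1

x = 1


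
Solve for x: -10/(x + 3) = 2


Multiply both sides by (x + 3): -10 = 2(x + 3)
Distribute: -10 = 2x + 6
2x = -10 - 6 = -16
x = -8

x = -8


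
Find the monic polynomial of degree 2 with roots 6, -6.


A monic polynomial with roots 6, -6 is:
p(x) = (x - 6)(x + 6)
After multiplying by (x - 6): x - 6
After multiplying by (x + 6): x^2 - 36

x^2 - 36


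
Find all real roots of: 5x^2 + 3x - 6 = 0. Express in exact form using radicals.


Using the quadratic formula: x = (-b ± sqrt(b^2 - 4ac)) / (2a)
Here a = 5, b = 3, c = -6
Discriminant = b^2 - 4ac = 3^2 - 4(5)(-6) = 9 + 120 = 129
Since discriminant = 129 > 0, there are two real roots.
x = (-3 ± sqrt(129)) / 10
Numerically: x ≈ 0.8358 or x ≈ -1.4358

x = (-3 + sqrt(129)) / 10 or x = (-3 - sqrt(129)) / 10


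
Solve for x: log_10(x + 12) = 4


Convert to exponential form: x + 12 = 10^4 = 10000
x = 10000 - 12 = 9988
Check: log_10(9988 + 12) = log_10(10000) = log_10(10000) = 4 ✓

x = 9988


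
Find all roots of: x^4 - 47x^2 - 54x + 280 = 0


Let p(x) = x^4 - 47x^2 - 54x + 280. By the rational root theorem (leading coefficient 1), any rational root is an integer divisor of 280: try ±1, ±2, ... in turn.
Test x = 1: value = 180 ≠ 0.
Test x = -1: value = 288 ≠ 0.
Test x = 2: value = 0 ✓, so (x - 2) is a factor.
Synthetic division by (x - 2): bring down 1; 1(2) + 0 = 2; 2(2) - 47 = -43; (-43)(2) - 54 = -140; (-140)(2) + 280 = 0 → quotient x^3 + 2x^2 - 43x - 140, remainder 0.
Continue with the quotient x^3 + 2x^2 - 43x - 140 (candidates must divide 140; re-test x = 2 first in case it repeats).
Test x = 2: value = -210 ≠ 0.
Test x = -2: value = -54 ≠ 0.
Test x = 4: value = -216 ≠ 0.
Test x = -4: value = 0 ✓, so (x + 4) is a factor.
Synthetic division by (x + 4): bring down 1; 1(-4) + 2 = -2; (-2)(-4) - 43 = -35; (-35)(-4) - 140 = 0 → quotient x^2 - 2x - 35, remainder 0.
Solve the quadratic x^2 - 2x - 35 = 0: discriminant = (-2)^2 - 4(1)(-35) = 4 + 140 = 144.
sqrt(144) = 12, so x = (2 ± 12)/2: x = 7 or x = -5.
Collecting all roots found:

x = -5, x = -4, x = 2, x = 7


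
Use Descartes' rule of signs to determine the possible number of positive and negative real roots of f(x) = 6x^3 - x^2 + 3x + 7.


Descartes' rule of signs:

For positive roots, count sign changes in f(x) = 6x^3 - x^2 + 3x + 7:
Signs of coefficients: +, -, +, +
Number of sign changes: 2
Possible positive real roots: 2, 0

For negative roots, examine f(-x) = -6x^3 - x^2 - 3x + 7:
Signs of coefficients: -, -, -, +
Number of sign changes: 1
Possible negative real roots: 1

Positive roots: 2 or 0; Negative roots: 1


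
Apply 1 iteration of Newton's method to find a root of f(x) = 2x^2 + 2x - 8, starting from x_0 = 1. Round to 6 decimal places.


Newton's method: x_(n+1) = x_n - f(x_n)/f'(x_n)
f(x) = 2x^2 + 2x - 8
f'(x) = 4x + 2

Iteration 1:
  f(1.000000) = -4.000000
  f'(1.000000) = 6.000000
  x_1 = 1.000000 - (-4.000000)/(6.000000) = 1.666667

x_1 = 1.666667


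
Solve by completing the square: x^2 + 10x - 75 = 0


Start: x^2 + 10x - 75 = 0
Move constant: x^2 + 10x = 75
Half of 10 is 5, squared is 25
Add 25 to both sides: x^2 + 10x + 25 = 100
(x + 5)^2 = 100
x + 5 = ±10
x = -5 + 10 = 5 or x = -5 - 10 = -15

x = -15, x = 5


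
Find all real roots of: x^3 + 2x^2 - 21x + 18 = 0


Let p(x) = x^3 + 2x^2 - 21x + 18. By the rational root theorem (leading coefficient 1), any rational root is an integer divisor of 18: try ±1, ±2, ... in turn.
Test x = 1: value = 0 ✓, so (x - 1) is a factor.
Synthetic division by (x - 1): bring down 1; 1(1) + 2 = 3; 3(1) - 21 = -18; (-18)(1) + 18 = 0 → quotient x^2 + 3x - 18, remainder 0.
Solve the quadratic x^2 + 3x - 18 = 0: discriminant = 3^2 - 4(1)(-18) = 9 + 72 = 81.
sqrt(81) = 9, so x = (-3 ± 9)/2: x = 3 or x = -6.

x = -6, x = 1, x = 3


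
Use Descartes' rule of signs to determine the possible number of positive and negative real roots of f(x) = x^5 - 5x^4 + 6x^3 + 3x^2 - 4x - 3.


Descartes' rule of signs:

For positive roots, count sign changes in f(x) = x^5 - 5x^4 + 6x^3 + 3x^2 - 4x - 3:
Signs of coefficients: +, -, +, +, -, -
Number of sign changes: 3
Possible positive real roots: 3, 1

For negative roots, examine f(-x) = -x^5 - 5x^4 - 6x^3 + 3x^2 + 4x - 3:
Signs of coefficients: -, -, -, +, +, -
Number of sign changes: 2
Possible negative real roots: 2, 0

Positive roots: 3 or 1; Negative roots: 2 or 0


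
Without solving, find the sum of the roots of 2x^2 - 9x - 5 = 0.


By Vieta's formulas for ax^2 + bx + c = 0:
  Sum of roots = -b/a
  Product of roots = c/a

Here a = 2, b = -9, c = -5
Sum = -(-9)/2 = 9/2
Product = -5/2 = -5/2

Sum = 9/2


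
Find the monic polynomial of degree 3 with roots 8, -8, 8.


A monic polynomial with roots 8, -8, 8 is:
p(x) = (x - 8)(x + 8)(x - 8)
After multiplying by (x - 8): x - 8
After multiplying by (x + 8): x^2 - 64
After multiplying by (x - 8): x^3 - 8x^2 - 64x + 512

x^3 - 8x^2 - 64x + 512


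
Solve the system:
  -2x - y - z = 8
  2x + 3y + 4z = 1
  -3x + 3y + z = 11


Using Cramer's rule. Expand each determinant along the first row.
D  = (-2)*[3*1 - 4*3] - (-1)*[2*1 - 4*(-3)] + (-1)*[2*3 - 3*(-3)]
  = (-2)*(-9) - (-1)*(14) + (-1)*(15) = 17
Dx = 8*[3*1 - 4*3] - (-1)*[1*1 - 4*11] + (-1)*[1*3 - 3*11]
  = 8*(-9) - (-1)*(-43) + (-1)*(-30) = -85
Dy = (-2)*[1*1 - 4*11] - 8*[2*1 - 4*(-3)] + (-1)*[2*11 - 1*(-3)]
  = (-2)*(-43) - 8*(14) + (-1)*(25) = -51
Dz = (-2)*[3*11 - 1*3] - (-1)*[2*11 - 1*(-3)] + 8*[2*3 - 3*(-3)]
  = (-2)*(30) - (-1)*(25) + 8*(15) = 85
x = Dx/D = -85/17 = -5, y = Dy/D = -51/17 = -3, z = Dz/D = 85/17 = 5
Check eq1: (-2)(-5) + (-1)(-3) + (-1)(5) = 8 = 8 ✓
Check eq2: (2)(-5) + (3)(-3) + (4)(5) = 1 = 1 ✓
Check eq3: (-3)(-5) + (3)(-3) + (1)(5) = 11 = 11 ✓

x = -5, y = -3, z = 5


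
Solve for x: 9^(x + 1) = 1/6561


Express both sides with the same base.
1/6561 = 9^(-4)
Since the bases match, equate exponents: x + 1 = -4
So x = -4 - (1) = -5

x = -5


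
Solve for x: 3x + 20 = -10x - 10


Starting with: 3x + 20 = -10x - 10
Move all x terms to left: (3 + 10)x = -10 - 20
Simplify: 13x = -30
Divide both sides by 13: x = -30/13

x = -30/13


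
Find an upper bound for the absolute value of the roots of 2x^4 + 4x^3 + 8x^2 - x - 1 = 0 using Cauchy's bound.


Cauchy's bound: all roots r satisfy |r| <= 1 + max(|a_i/a_n|) for i = 0,...,n-1
where a_n is the leading coefficient.

Coefficients: [2, 4, 8, -1, -1]
Leading coefficient a_n = 2
Ratios |a_i/a_n|: 2, 4, 1/2, 1/2
Maximum ratio: 4
Cauchy's bound: |r| <= 1 + 4 = 5

Upper bound = 5


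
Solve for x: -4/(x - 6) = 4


Multiply both sides by (x - 6): -4 = 4(x - 6)
Distribute: -4 = 4x - 24
4x = -4 + 24 = 20
x = 5

x = 5


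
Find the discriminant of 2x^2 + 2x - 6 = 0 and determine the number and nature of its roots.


For ax^2 + bx + c = 0, discriminant D = b^2 - 4ac
Here a = 2, b = 2, c = -6
D = (2)^2 - 4(2)(-6) = 4 + 48 = 52

D = 52 > 0 but not a perfect square
The equation has 2 distinct real irrational roots.

Discriminant = 52, 2 distinct real irrational roots


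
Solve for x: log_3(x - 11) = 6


Convert to exponential form: x - 11 = 3^6 = 729
x = 729 + 11 = 740
Check: log_3(740 - 11) = log_3(729) = log_3(729) = 6 ✓

x = 740


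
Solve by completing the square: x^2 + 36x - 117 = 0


Start: x^2 + 36x - 117 = 0
Move constant: x^2 + 36x = 117
Half of 36 is 18, squared is 324
Add 324 to both sides: x^2 + 36x + 324 = 441
(x + 18)^2 = 441
x + 18 = ±21
x = -18 + 21 = 3 or x = -18 - 21 = -39

x = -39, x = 3


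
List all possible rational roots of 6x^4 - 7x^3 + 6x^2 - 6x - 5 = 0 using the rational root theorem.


Rational root theorem: possible roots are ±p/q where:
  p divides the constant term (-5): p ∈ {1, 5}
  q divides the leading coefficient (6): q ∈ {1, 2, 3, 6}

All possible rational roots: -5, -5/2, -5/3, -1, -5/6, -1/2, -1/3, -1/6, 1/6, 1/3, 1/2, 5/6, 1, 5/3, 5/2, 5

-5, -5/2, -5/3, -1, -5/6, -1/2, -1/3, -1/6, 1/6, 1/3, 1/2, 5/6, 1, 5/3, 5/2, 5


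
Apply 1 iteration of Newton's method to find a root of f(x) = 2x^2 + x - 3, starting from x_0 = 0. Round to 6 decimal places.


Newton's method: x_(n+1) = x_n - f(x_n)/f'(x_n)
f(x) = 2x^2 + x - 3
f'(x) = 4x + 1

Iteration 1:
  f(0.000000) = -3.000000
  f'(0.000000) = 1.000000
  x_1 = 0.000000 - (-3.000000)/(1.000000) = 3.000000

x_1 = 3.000000


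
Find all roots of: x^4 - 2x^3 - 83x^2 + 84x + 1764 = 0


Let p(x) = x^4 - 2x^3 - 83x^2 + 84x + 1764. By the rational root theorem (leading coefficient 1), any rational root is an integer divisor of 1764: try ±1, ±2, ... in turn.
Test x = 1: value = 1764 ≠ 0.
Test x = -1: value = 1600 ≠ 0.
Test x = 2: value = 1600 ≠ 0.
Test x = -2: value = 1296 ≠ 0.
Test x = 3: value = 1296 ≠ 0.
Test x = -3: value = 900 ≠ 0.
Test x = 4: value = 900 ≠ 0.
Test x = -4: value = 484 ≠ 0.
Test x = 6: value = 144 ≠ 0.
Test x = -6: value = 0 ✓, so (x + 6) is a factor.
Synthetic division by (x + 6): bring down 1; 1(-6) - 2 = -8; (-8)(-6) - 83 = -35; (-35)(-6) + 84 = 294; 294(-6) + 1764 = 0 → quotient x^3 - 8x^2 - 35x + 294, remainder 0.
Continue with the quotient x^3 - 8x^2 - 35x + 294 (candidates must divide 294; re-test x = -6 first in case it repeats).
Test x = -6: value = 0 ✓, so (x + 6) is a factor.
Synthetic division by (x + 6): bring down 1; 1(-6) - 8 = -14; (-14)(-6) - 35 = 49; 49(-6) + 294 = 0 → quotient x^2 - 14x + 49, remainder 0.
Solve the quadratic x^2 - 14x + 49 = 0: discriminant = (-14)^2 - 4(1)(49) = 196 - 196 = 0.
Discriminant = 0, so a double root: x = 14/2 = 7.
Collecting all roots found:

x = -6 (multiplicity 2), x = 7 (multiplicity 2)


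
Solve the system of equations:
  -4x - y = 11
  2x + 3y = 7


Using Cramer's rule:
Determinant D = (-4)(3) - (2)(-1) = -12 + 2 = -10
Dx = (11)(3) - (7)(-1) = 33 + 7 = 40
Dy = (-4)(7) - (2)(11) = -28 - 22 = -50
x = Dx/D = 40/-10 = -4
y = Dy/D = -50/-10 = 5

x = -4, y = 5


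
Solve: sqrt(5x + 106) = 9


Square both sides: 5x + 106 = 9^2 = 81
5x = 81 - 106 = -25
x = -5
Check: sqrt(5*(-5) + 106) = sqrt(81) = 9 ✓

x = -5


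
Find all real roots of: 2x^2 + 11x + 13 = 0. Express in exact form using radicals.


Using the quadratic formula: x = (-b ± sqrt(b^2 - 4ac)) / (2a)
Here a = 2, b = 11, c = 13
Discriminant = b^2 - 4ac = 11^2 - 4(2)(13) = 121 - 104 = 17
Since discriminant = 17 > 0, there are two real roots.
x = (-11 ± sqrt(17)) / 4
Numerically: x ≈ -1.7192 or x ≈ -3.7808

x = (-11 + sqrt(17)) / 4 or x = (-11 - sqrt(17)) / 4


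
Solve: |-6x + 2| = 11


An absolute value equation |expr| = 11 gives two cases:
Case 1: -6x + 2 = 11
  -6x = 9, so x = -3/2
Case 2: -6x + 2 = -11
  -6x = -13, so x = 13/6

x = -3/2, x = 13/6


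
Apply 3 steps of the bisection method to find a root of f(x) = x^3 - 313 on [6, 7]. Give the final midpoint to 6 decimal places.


f(x) = x^3 - 313
f(6) = -97 < 0
f(7) = 30 > 0

Step 1: midpoint = (6.000000 + 7.000000)/2 = 6.500000
  f(6.500000) = -38.375000
  f(mid) < 0, so root is in [6.500000, 7.000000]

Step 2: midpoint = (6.500000 + 7.000000)/2 = 6.750000
  f(6.750000) = -5.453125
  f(mid) < 0, so root is in [6.750000, 7.000000]

Step 3: midpoint = (6.750000 + 7.000000)/2 = 6.875000
  f(6.875000) = 11.951172
  f(mid) > 0, so root is in [6.750000, 6.875000]

midpoint = 6.875000


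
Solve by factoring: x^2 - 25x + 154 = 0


We need two numbers that multiply to 154 and add to -25.
Those numbers are -11 and -14 (since (-11) * (-14) = 154 and (-11) + (-14) = -25).
So x^2 - 25x + 154 = (x - 11)(x - 14) = 0
Setting each factor to zero: x = 11 or x = 14

x = 11, x = 14


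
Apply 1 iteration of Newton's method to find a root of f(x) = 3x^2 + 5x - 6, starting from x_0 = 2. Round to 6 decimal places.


Newton's method: x_(n+1) = x_n - f(x_n)/f'(x_n)
f(x) = 3x^2 + 5x - 6
f'(x) = 6x + 5

Iteration 1:
  f(2.000000) = 16.000000
  f'(2.000000) = 17.000000
  x_1 = 2.000000 - (16.000000)/(17.000000) = 1.058824

x_1 = 1.058824


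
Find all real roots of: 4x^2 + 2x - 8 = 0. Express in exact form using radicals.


Using the quadratic formula: x = (-b ± sqrt(b^2 - 4ac)) / (2a)
Here a = 4, b = 2, c = -8
Discriminant = b^2 - 4ac = 2^2 - 4(4)(-8) = 4 + 128 = 132
Since discriminant = 132 > 0, there are two real roots.
x = (-2 ± 2*sqrt(33)) / 8
Simplifying: x = (-1 ± sqrt(33)) / 4
Numerically: x ≈ 1.1861 or x ≈ -1.6861

x = (-1 + sqrt(33)) / 4 or x = (-1 - sqrt(33)) / 4


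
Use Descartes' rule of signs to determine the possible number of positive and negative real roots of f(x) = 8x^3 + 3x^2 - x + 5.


Descartes' rule of signs:

For positive roots, count sign changes in f(x) = 8x^3 + 3x^2 - x + 5:
Signs of coefficients: +, +, -, +
Number of sign changes: 2
Possible positive real roots: 2, 0

For negative roots, examine f(-x) = -8x^3 + 3x^2 + x + 5:
Signs of coefficients: -, +, +, +
Number of sign changes: 1
Possible negative real roots: 1

Positive roots: 2 or 0; Negative roots: 1


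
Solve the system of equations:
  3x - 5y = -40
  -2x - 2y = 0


Using Cramer's rule:
Determinant D = (3)(-2) - (-2)(-5) = -6 - 10 = -16
Dx = (-40)(-2) - (0)(-5) = 80 - 0 = 80
Dy = (3)(0) - (-2)(-40) = 0 - 80 = -80
x = Dx/D = 80/-16 = -5
y = Dy/D = -80/-16 = 5

x = -5, y = 5


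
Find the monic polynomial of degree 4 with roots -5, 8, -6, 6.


A monic polynomial with roots -5, 8, -6, 6 is:
p(x) = (x + 5)(x - 8)(x + 6)(x - 6)
After multiplying by (x + 5): x + 5
After multiplying by (x - 8): x^2 - 3x - 40
After multiplying by (x + 6): x^3 + 3x^2 - 58x - 240
After multiplying by (x - 6): x^4 - 3x^3 - 76x^2 + 108x + 1440

x^4 - 3x^3 - 76x^2 + 108x + 1440


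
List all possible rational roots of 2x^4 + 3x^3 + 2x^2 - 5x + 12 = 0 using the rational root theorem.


Rational root theorem: possible roots are ±p/q where:
  p divides the constant term (12): p ∈ {1, 2, 3, 4, 6, 12}
  q divides the leading coefficient (2): q ∈ {1, 2}

All possible rational roots: -12, -6, -4, -3, -2, -3/2, -1, -1/2, 1/2, 1, 3/2, 2, 3, 4, 6, 12

-12, -6, -4, -3, -2, -3/2, -1, -1/2, 1/2, 1, 3/2, 2, 3, 4, 6, 12


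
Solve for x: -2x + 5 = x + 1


Starting with: -2x + 5 = x + 1
Move all x terms to left: (-2 - 1)x = 1 - 5
Simplify: -3x = -4
Divide both sides by -3: x = 4/3

x = 4/3


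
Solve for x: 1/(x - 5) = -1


Multiply both sides by (x - 5): 1 = -1(x - 5)
Distribute: 1 = -x + 5
-x = 1 - 5 = -4
x = 4

x = 4


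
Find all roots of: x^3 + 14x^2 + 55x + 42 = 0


Let p(x) = x^3 + 14x^2 + 55x + 42. By the rational root theorem (leading coefficient 1), any rational root is an integer divisor of 42: try ±1, ±2, ... in turn.
Test x = 1: value = 112 ≠ 0.
Test x = -1: value = 0 ✓, so (x + 1) is a factor.
Synthetic division by (x + 1): bring down 1; 1(-1) + 14 = 13; 13(-1) + 55 = 42; 42(-1) + 42 = 0 → quotient x^2 + 13x + 42, remainder 0.
Solve the quadratic x^2 + 13x + 42 = 0: discriminant = 13^2 - 4(1)(42) = 169 - 168 = 1.
sqrt(1) = 1, so x = (-13 ± 1)/2: x = -6 or x = -7.
Collecting all roots found:

x = -7, x = -6, x = -1


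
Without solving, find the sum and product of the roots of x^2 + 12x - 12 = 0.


By Vieta's formulas for ax^2 + bx + c = 0:
  Sum of roots = -b/a
  Product of roots = c/a

Here a = 1, b = 12, c = -12
Sum = -(12)/1 = -12
Product = -12/1 = -12

Sum = -12, Product = -12


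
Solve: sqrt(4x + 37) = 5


Square both sides: 4x + 37 = 5^2 = 25
4x = 25 - 37 = -12
x = -3
Check: sqrt(4*(-3) + 37) = sqrt(25) = 5 ✓

x = -3


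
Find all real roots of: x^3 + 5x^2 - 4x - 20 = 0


Let p(x) = x^3 + 5x^2 - 4x - 20. By the rational root theorem (leading coefficient 1), any rational root is an integer divisor of 20: try ±1, ±2, ... in turn.
Test x = 1: value = -18 ≠ 0.
Test x = -1: value = -12 ≠ 0.
Test x = 2: value = 0 ✓, so (x - 2) is a factor.
Synthetic division by (x - 2): bring down 1; 1(2) + 5 = 7; 7(2) - 4 = 10; 10(2) - 20 = 0 → quotient x^2 + 7x + 10, remainder 0.
Solve the quadratic x^2 + 7x + 10 = 0: discriminant = 7^2 - 4(1)(10) = 49 - 40 = 9.
sqrt(9) = 3, so x = (-7 ± 3)/2: x = -2 or x = -5.

x = -5, x = -2, x = 2


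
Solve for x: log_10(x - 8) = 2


Convert to exponential form: x - 8 = 10^2 = 100
x = 100 + 8 = 108
Check: log_10(108 - 8) = log_10(100) = log_10(100) = 2 ✓

x = 108


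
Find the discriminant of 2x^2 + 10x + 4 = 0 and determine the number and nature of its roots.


For ax^2 + bx + c = 0, discriminant D = b^2 - 4ac
Here a = 2, b = 10, c = 4
D = (10)^2 - 4(2)(4) = 100 - 32 = 68

D = 68 > 0 but not a perfect square
The equation has 2 distinct real irrational roots.

Discriminant = 68, 2 distinct real irrational roots


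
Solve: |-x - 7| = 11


An absolute value equation |expr| = 11 gives two cases:
Case 1: -x - 7 = 11
  -x = 18, so x = -18
Case 2: -x - 7 = -11
  -x = -4, so x = 4

x = -18, x = 4


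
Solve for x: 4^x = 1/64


Express both sides with the same base.
1/64 = 4^(-3)
Since the bases match: x = -3

x = -3


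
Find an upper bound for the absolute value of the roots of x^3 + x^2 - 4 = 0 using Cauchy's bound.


Cauchy's bound: all roots r satisfy |r| <= 1 + max(|a_i/a_n|) for i = 0,...,n-1
where a_n is the leading coefficient.

Coefficients: [1, 1, 0, -4]
Leading coefficient a_n = 1
Ratios |a_i/a_n|: 1, 0, 4
Maximum ratio: 4
Cauchy's bound: |r| <= 1 + 4 = 5

Upper bound = 5


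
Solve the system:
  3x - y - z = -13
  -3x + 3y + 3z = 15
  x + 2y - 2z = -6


Using Cramer's rule. Expand each determinant along the first row.
D  = 3*[3*(-2) - 3*2] - (-1)*[(-3)*(-2) - 3*1] + (-1)*[(-3)*2 - 3*1]
  = 3*(-12) - (-1)*(3) + (-1)*(-9) = -24
Dx = (-13)*[3*(-2) - 3*2] - (-1)*[15*(-2) - 3*(-6)] + (-1)*[15*2 - 3*(-6)]
  = (-13)*(-12) - (-1)*(-12) + (-1)*(48) = 96
Dy = 3*[15*(-2) - 3*(-6)] - (-13)*[(-3)*(-2) - 3*1] + (-1)*[(-3)*(-6) - 15*1]
  = 3*(-12) - (-13)*(3) + (-1)*(3) = 0
Dz = 3*[3*(-6) - 15*2] - (-1)*[(-3)*(-6) - 15*1] + (-13)*[(-3)*2 - 3*1]
  = 3*(-48) - (-1)*(3) + (-13)*(-9) = -24
x = Dx/D = 96/-24 = -4, y = Dy/D = 0/-24 = 0, z = Dz/D = -24/-24 = 1
Check eq1: (3)(-4) + (-1)(0) + (-1)(1) = -13 = -13 ✓
Check eq2: (-3)(-4) + (3)(0) + (3)(1) = 15 = 15 ✓
Check eq3: (1)(-4) + (2)(0) + (-2)(1) = -6 = -6 ✓

x = -4, y = 0, z = 1


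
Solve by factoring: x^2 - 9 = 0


We need two numbers that multiply to -9 and add to 0.
Those numbers are -3 and 3 (since (-3) * 3 = -9 and (-3) + 3 = 0).
So x^2 - 9 = (x - 3)(x + 3) = 0
Setting each factor to zero: x = 3 or x = -3

x = -3, x = 3


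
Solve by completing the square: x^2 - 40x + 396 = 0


Start: x^2 - 40x + 396 = 0
Move constant: x^2 - 40x = -396
Half of -40 is -20, squared is 400
Add 400 to both sides: x^2 - 40x + 400 = 4
(x - 20)^2 = 4
x - 20 = ±2
x = 20 + 2 = 22 or x = 20 - 2 = 18

x = 18, x = 22


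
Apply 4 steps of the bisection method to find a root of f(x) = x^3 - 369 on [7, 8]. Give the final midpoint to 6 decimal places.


f(x) = x^3 - 369
f(7) = -26 < 0
f(8) = 143 > 0

Step 1: midpoint = (7.000000 + 8.000000)/2 = 7.500000
  f(7.500000) = 52.875000
  f(mid) > 0, so root is in [7.000000, 7.500000]

Step 2: midpoint = (7.000000 + 7.500000)/2 = 7.250000
  f(7.250000) = 12.078125
  f(mid) > 0, so root is in [7.000000, 7.250000]

Step 3: midpoint = (7.000000 + 7.250000)/2 = 7.125000
  f(7.125000) = -7.294922
  f(mid) < 0, so root is in [7.125000, 7.250000]

Step 4: midpoint = (7.125000 + 7.250000)/2 = 7.187500
  f(7.187500) = 2.307373
  f(mid) > 0, so root is in [7.125000, 7.187500]

midpoint = 7.187500


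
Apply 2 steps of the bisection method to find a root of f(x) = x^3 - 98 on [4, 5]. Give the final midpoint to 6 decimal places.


f(x) = x^3 - 98
f(4) = -34 < 0
f(5) = 27 > 0

Step 1: midpoint = (4.000000 + 5.000000)/2 = 4.500000
  f(4.500000) = -6.875000
  f(mid) < 0, so root is in [4.500000, 5.000000]

Step 2: midpoint = (4.500000 + 5.000000)/2 = 4.750000
  f(4.750000) = 9.171875
  f(mid) > 0, so root is in [4.500000, 4.750000]

midpoint = 4.750000


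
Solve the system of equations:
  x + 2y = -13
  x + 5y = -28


Using Cramer's rule:
Determinant D = (1)(5) - (1)(2) = 5 - 2 = 3
Dx = (-13)(5) - (-28)(2) = -65 + 56 = -9
Dy = (1)(-28) - (1)(-13) = -28 + 13 = -15
x = Dx/D = -9/3 = -3
y = Dy/D = -15/3 = -5

x = -3, y = -5


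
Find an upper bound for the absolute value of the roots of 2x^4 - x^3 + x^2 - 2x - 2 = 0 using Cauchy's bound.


Cauchy's bound: all roots r satisfy |r| <= 1 + max(|a_i/a_n|) for i = 0,...,n-1
where a_n is the leading coefficient.

Coefficients: [2, -1, 1, -2, -2]
Leading coefficient a_n = 2
Ratios |a_i/a_n|: 1/2, 1/2, 1, 1
Maximum ratio: 1
Cauchy's bound: |r| <= 1 + 1 = 2

Upper bound = 2


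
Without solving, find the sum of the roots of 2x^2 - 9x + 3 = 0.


By Vieta's formulas for ax^2 + bx + c = 0:
  Sum of roots = -b/a
  Product of roots = c/a

Here a = 2, b = -9, c = 3
Sum = -(-9)/2 = 9/2
Product = 3/2 = 3/2

Sum = 9/2


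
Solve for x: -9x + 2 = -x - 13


Starting with: -9x + 2 = -x - 13
Move all x terms to left: (-9 + 1)x = -13 - 2
Simplify: -8x = -15
Divide both sides by -8: x = 15/8

x = 15/8


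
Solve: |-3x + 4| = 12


An absolute value equation |expr| = 12 gives two cases:
Case 1: -3x + 4 = 12
  -3x = 8, so x = -8/3
Case 2: -3x + 4 = -12
  -3x = -16, so x = 16/3

x = -8/3, x = 16/3


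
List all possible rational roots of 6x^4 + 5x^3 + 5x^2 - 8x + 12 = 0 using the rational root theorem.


Rational root theorem: possible roots are ±p/q where:
  p divides the constant term (12): p ∈ {1, 2, 3, 4, 6, 12}
  q divides the leading coefficient (6): q ∈ {1, 2, 3, 6}

All possible rational roots: -12, -6, -4, -3, -2, -3/2, -4/3, -1, -2/3, -1/2, -1/3, -1/6, 1/6, 1/3, 1/2, 2/3, 1, 4/3, 3/2, 2, 3, 4, 6, 12

-12, -6, -4, -3, -2, -3/2, -4/3, -1, -2/3, -1/2, -1/3, -1/6, 1/6, 1/3, 1/2, 2/3, 1, 4/3, 3/2, 2, 3, 4, 6, 12
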